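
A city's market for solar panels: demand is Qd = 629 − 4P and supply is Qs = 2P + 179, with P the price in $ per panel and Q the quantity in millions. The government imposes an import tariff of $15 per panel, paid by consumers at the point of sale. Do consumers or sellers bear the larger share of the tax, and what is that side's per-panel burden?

Before the tax: set 629 − 4P = 2P + 179 → P* = $75, Q* = 329.
With the tax collected from consumers, demand (in seller-price terms) shifts: Qd = 629 − 4(P + 15).
Solving gives Q = 309 with consumers paying $80 and sellers receiving $65 (the $15 wedge).
Per-panel burden: consumers $5, sellers $10.
Sellers take the larger share because supply is less price-elastic here (demand slope 4 vs supply slope 2).

Sellers bear the larger share: $10 per panel.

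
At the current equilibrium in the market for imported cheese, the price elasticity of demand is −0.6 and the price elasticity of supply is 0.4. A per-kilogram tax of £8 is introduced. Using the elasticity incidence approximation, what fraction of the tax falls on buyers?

Incidence ratio: buyers' share ≈ εs / (εs + |εd|) = 0.4 / (0.4 + 0.6) = 0.4.
Supply is the less elastic side, so buyers bear the smaller share.

Buyers' share ≈ 0.4.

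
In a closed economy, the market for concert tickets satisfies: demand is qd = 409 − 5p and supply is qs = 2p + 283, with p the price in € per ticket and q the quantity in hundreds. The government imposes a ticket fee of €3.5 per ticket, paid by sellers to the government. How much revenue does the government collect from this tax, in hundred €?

Before the tax: set 409 − 5p = 2p + 283 → p* = €18, q* = 319.
With the tax collected from sellers, supply shifts: qs = 2(p − 3.5) + 283.
New equilibrium: consumers pay €19, sellers receive €15.5, q = 314. (Wedge: pb − ps = 3.5.)
Revenue = t · Q = 3.5 · 314 = €1099.

Tax revenue = €1099 hundred.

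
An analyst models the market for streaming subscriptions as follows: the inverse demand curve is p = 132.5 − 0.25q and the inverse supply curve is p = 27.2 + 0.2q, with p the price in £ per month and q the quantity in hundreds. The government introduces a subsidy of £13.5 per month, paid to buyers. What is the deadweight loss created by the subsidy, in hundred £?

Inverting to q(p) form: qd = 530 − 4p; qs = 5p − 136.
Without the subsidy, 530 − 4p = 5p − 136 gives 9p = 666, so p* = £74 and q* = 234.
With a per-unit subsidy paid to buyers, each effectively pays p − 13.5, so demand becomes qd = 530 − 4(p − 13.5).
New equilibrium: buyers pay £66.5, producers receive £80, q = 264. (Wedge: pb − ps = −13.5.)
Quantity rises by |ΔQ| = |234 − 264| = 30.
DWL = ½ · t · |ΔQ| = ½ · 13.5 · 30 = £202.5.

Deadweight loss = £202.5 hundred.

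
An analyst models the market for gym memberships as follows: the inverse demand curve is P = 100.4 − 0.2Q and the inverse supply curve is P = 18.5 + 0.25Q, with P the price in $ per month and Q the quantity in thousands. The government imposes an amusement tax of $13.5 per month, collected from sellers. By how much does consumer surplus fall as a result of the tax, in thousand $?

Consumer surplus falls by $1002 thousand.

Rewrite in direct form: Qd = 502 − 5P and Qs = 4P − 74.
Before the tax: set 502 − 5P = 4P − 74 → P* = $64, Q* = 182.
With the tax collected from sellers, supply shifts: Qs = 4(P − 13.5) − 74.
Solving gives Q = 152 with buyers paying $70 and sellers receiving $56.5 (the $13.5 wedge).
ΔCS is the trapezoid between Q = 152 and Q = 182 of height $6: ½ · (182 + 152) · 6 = $1002.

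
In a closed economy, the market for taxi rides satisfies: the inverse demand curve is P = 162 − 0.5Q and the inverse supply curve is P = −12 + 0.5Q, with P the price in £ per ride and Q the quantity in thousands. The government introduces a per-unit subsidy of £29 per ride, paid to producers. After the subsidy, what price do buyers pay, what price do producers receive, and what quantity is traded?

Buyers pay £60.5; producers receive £89.5; quantity = 203.

Inverting to Q(P) form: Qd = 324 − 2P; Qs = 2P + 24.
Before the subsidy: set 324 − 2P = 2P + 24 → P* = £75, Q* = 174.
With a per-unit subsidy paid to producers, each receives P + 29 per unit sold, so supply becomes Qs = 2(P + 29) + 24.
New equilibrium: buyers pay £60.5, producers receive £89.5, Q = 203. (Wedge: Pb − Ps = −29.)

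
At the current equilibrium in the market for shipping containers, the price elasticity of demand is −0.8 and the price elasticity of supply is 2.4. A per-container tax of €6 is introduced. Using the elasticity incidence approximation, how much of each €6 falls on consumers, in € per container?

Incidence ratio: consumers' share ≈ εs / (εs + |εd|) = 2.4 / (2.4 + 0.8) = 0.75.
So consumers bear ≈ 0.75 × €6 = €4.5; sellers bear €1.5.

Consumers bear ≈ €4.5 per container.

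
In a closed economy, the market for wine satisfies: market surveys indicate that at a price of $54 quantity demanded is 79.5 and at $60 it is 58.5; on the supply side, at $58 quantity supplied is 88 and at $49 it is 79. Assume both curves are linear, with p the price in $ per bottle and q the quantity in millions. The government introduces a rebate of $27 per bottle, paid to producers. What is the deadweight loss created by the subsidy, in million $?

Deadweight loss = $283.5 million.

Demand slope: (58.5 − 79.5)/(60 − 54) = -3.5, so qd = 268.5 − 3.5p.
Supply slope: (79 − 88)/(49 − 58) = 1, so qs = p + 30.
Without the subsidy, 268.5 − 3.5p = p + 30 gives 4.5p = 238.5, so p* = $53 and q* = 83.
With a per-unit subsidy paid to producers, each receives p + 27 per unit sold, so supply becomes qs = (p + 27) + 30.
Solving gives q = 104 with buyers paying $47 and producers receiving $74 (the $27 wedge).
Quantity rises by |ΔQ| = |83 − 104| = 21.
DWL = ½ · t · |ΔQ| = ½ · 27 · 21 = $283.5.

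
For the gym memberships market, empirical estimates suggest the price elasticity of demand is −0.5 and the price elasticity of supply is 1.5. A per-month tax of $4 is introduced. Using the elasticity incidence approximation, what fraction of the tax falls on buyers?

Buyers' share ≈ 0.75.

Incidence ratio: buyers' share ≈ εs / (εs + |εd|) = 1.5 / (1.5 + 0.5) = 0.75.
Supply is the more elastic side, so buyers bear the larger share.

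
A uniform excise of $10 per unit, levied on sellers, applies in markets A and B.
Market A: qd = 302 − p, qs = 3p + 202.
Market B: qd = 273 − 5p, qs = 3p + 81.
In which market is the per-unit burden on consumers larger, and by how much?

Market A, by $3.75.

Market A: pre-tax p* = $25, q* = 277; post-tax q = 269.5; per-unit burden on consumers = $7.5.
Market B: pre-tax p* = $24, q* = 153; post-tax q = 134.25; per-unit burden on consumers = $3.75.
Difference: $7.5 vs $3.75 → market A is larger by $3.75.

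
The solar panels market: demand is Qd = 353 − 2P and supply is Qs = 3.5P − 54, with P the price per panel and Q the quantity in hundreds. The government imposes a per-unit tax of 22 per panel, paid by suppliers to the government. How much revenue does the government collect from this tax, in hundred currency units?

Tax revenue = 3894 hundred.

Without the tax, 353 − 2P = 3.5P − 54 gives 5.5P = 407, so P* = 74 and Q* = 205.
With the tax collected from suppliers, supply shifts: Qs = 3.5(P − 22) − 54.
New equilibrium: consumers pay 88, suppliers receive 66, Q = 177. (Wedge: Pb − Ps = 22.)
Revenue = t · Q = 22 · 177 = 3894.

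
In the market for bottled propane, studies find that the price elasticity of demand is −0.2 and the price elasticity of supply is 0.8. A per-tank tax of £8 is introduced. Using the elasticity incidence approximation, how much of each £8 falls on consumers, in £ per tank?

Incidence ratio: consumers' share ≈ εs / (εs + |εd|) = 0.8 / (0.8 + 0.2) = 0.8.
So consumers bear ≈ 0.8 × £8 = £6.4; suppliers bear £1.6.

Consumers bear ≈ £6.4 per tank.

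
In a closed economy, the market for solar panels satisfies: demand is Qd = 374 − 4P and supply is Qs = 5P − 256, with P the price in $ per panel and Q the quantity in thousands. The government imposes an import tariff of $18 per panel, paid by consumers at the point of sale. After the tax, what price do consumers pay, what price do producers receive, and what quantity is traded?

Consumers pay $80; producers receive $62; quantity = 54.

Before the tax: set 374 − 4P = 5P − 256 → P* = $70, Q* = 94.
With the tax collected from consumers, demand (in seller-price terms) shifts: Qd = 374 − 4(P + 18).
New equilibrium: consumers pay $80, producers receive $62, Q = 54. (Wedge: Pb − Ps = 18.)
The less price-elastic side of the market bears the larger share of a per-unit tax.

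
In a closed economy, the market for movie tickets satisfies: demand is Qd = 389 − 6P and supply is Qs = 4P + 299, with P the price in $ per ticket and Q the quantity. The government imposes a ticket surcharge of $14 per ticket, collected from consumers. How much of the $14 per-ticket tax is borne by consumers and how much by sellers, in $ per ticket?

Consumers bear $5.6 per ticket; sellers bear $8.4 per ticket.

Before the tax: set 389 − 6P = 4P + 299 → P* = $9, Q* = 335.
With the tax collected from consumers, demand (in seller-price terms) shifts: Qd = 389 − 6(P + 14).
Solving gives Q = 301.4 with consumers paying $14.6 and sellers receiving $0.6 (the $14 wedge).
Burden on consumers: $5.6; on sellers: $8.4. (They sum to $14.)
The less price-elastic side of the market bears the larger share of a per-unit tax.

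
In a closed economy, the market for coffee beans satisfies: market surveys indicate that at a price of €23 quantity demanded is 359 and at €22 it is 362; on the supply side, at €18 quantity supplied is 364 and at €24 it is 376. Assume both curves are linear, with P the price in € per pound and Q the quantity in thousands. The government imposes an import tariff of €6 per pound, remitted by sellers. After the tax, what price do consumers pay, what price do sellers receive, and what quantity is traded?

Consumers pay €22.4; sellers receive €16.4; quantity = 360.8.

Demand slope: (362 − 359)/(22 − 23) = -3, so Qd = 428 − 3P.
Supply slope: (376 − 364)/(24 − 18) = 2, so Qs = 2P + 328.
Before the tax: set 428 − 3P = 2P + 328 → P* = €20, Q* = 368.
With the tax collected from sellers, supply shifts: Qs = 2(P − 6) + 328.
Solving gives Q = 360.8 with consumers paying €22.4 and sellers receiving €16.4 (the €6 wedge).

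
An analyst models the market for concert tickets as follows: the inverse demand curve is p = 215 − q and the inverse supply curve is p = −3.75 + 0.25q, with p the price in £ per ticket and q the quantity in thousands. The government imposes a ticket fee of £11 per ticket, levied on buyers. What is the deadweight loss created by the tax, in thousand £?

Deadweight loss = £48.4 thousand.

Inverting to q(p) form: qd = 215 − p; qs = 4p + 15.
Before the tax: set 215 − p = 4p + 15 → p* = £40, q* = 175.
With the tax collected from buyers, demand (in seller-price terms) shifts: qd = 215 − (p + 11).
New equilibrium: buyers pay £48.8, producers receive £37.8, q = 166.2. (Wedge: pb − ps = 11.)
Quantity falls by |ΔQ| = |175 − 166.2| = 8.8.
DWL = ½ · t · |ΔQ| = ½ · 11 · 8.8 = £48.4.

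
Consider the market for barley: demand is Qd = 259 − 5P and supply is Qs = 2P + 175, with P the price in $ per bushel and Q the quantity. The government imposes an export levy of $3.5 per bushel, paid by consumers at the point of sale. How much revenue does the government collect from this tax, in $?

Tax revenue = $679.

Without the tax, 259 − 5P = 2P + 175 gives 7P = 84, so P* = $12 and Q* = 199.
With the tax collected from consumers, demand (in seller-price terms) shifts: Qd = 259 − 5(P + 3.5).
New equilibrium: consumers pay $13, producers receive $9.5, Q = 194. (Wedge: Pb − Ps = 3.5.)
Revenue = t · Q = 3.5 · 194 = $679.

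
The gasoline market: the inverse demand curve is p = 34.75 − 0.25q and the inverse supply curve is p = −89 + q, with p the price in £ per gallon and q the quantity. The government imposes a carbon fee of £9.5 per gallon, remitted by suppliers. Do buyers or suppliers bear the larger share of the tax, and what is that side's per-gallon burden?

Suppliers bear the larger share: £7.6 per gallon.

Rewrite in direct form: qd = 139 − 4p and qs = p + 89.
Before the tax: set 139 − 4p = p + 89 → p* = £10, q* = 99.
With the tax collected from suppliers, supply shifts: qs = (p − 9.5) + 89.
New equilibrium: buyers pay £11.9, suppliers receive £2.4, q = 91.4. (Wedge: pb − ps = 9.5.)
Per-gallon burden: buyers £1.9, suppliers £7.6.
Suppliers take the larger share because supply is less price-elastic here (demand slope 4 vs supply slope 1).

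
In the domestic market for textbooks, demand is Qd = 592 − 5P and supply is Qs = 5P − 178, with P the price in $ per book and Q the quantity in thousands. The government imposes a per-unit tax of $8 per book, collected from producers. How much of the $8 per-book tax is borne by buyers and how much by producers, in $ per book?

Without the tax, 592 − 5P = 5P − 178 gives 10P = 770, so P* = $77 and Q* = 207.
With the tax collected from producers, supply shifts: Qs = 5(P − 8) − 178.
Solving gives Q = 187 with buyers paying $81 and producers receiving $73 (the $8 wedge).
Burden on buyers: $4; on producers: $4. (They sum to $8.)

Buyers bear $4 per book; producers bear $4 per book.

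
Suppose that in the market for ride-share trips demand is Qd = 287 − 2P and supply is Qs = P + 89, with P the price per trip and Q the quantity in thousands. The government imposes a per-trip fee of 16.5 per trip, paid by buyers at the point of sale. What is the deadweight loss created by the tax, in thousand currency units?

Deadweight loss = 90.75 thousand.

Without the tax, 287 − 2P = P + 89 gives 3P = 198, so P* = 66 and Q* = 155.
With the tax collected from buyers, demand (in seller-price terms) shifts: Qd = 287 − 2(P + 16.5).
New equilibrium: buyers pay 71.5, suppliers receive 55, Q = 144. (Wedge: Pb − Ps = 16.5.)
Quantity falls by |ΔQ| = |155 − 144| = 11.
DWL = ½ · t · |ΔQ| = ½ · 16.5 · 11 = 90.75.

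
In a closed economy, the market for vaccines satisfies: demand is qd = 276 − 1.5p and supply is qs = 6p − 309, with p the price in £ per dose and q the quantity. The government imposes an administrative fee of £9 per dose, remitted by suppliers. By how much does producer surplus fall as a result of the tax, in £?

Before the tax: set 276 − 1.5p = 6p − 309 → p* = £78, q* = 159.
With the tax collected from suppliers, supply shifts: qs = 6(p − 9) − 309.
New equilibrium: buyers pay £85.2, suppliers receive £76.2, q = 148.2. (Wedge: pb − ps = 9.)
ΔPS is the trapezoid between Q = 148.2 and Q = 159 of height £1.8: ½ · (159 + 148.2) · 1.8 = £276.48.

Producer surplus falls by £276.48.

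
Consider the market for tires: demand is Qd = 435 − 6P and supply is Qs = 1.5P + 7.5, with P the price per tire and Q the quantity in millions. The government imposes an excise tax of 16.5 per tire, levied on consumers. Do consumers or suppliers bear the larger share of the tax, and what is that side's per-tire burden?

Suppliers bear the larger share: 13.2 per tire.

Without the tax, 435 − 6P = 1.5P + 7.5 gives 7.5P = 427.5, so P* = 57 and Q* = 93.
With the tax collected from consumers, demand (in seller-price terms) shifts: Qd = 435 − 6(P + 16.5).
Solving gives Q = 73.2 with consumers paying 60.3 and suppliers receiving 43.8 (the 16.5 wedge).
Per-tire burden: consumers 3.3, suppliers 13.2.
Suppliers take the larger share because supply is less price-elastic here (demand slope 6 vs supply slope 1.5).
The less price-elastic side of the market bears the larger share of a per-unit tax.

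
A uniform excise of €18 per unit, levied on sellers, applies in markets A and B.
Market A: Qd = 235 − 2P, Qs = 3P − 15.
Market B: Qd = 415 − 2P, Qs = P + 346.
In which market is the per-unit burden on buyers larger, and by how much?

Market A, by €4.8.

Market A: pre-tax P* = €50, Q* = 135; post-tax Q = 113.4; per-unit burden on buyers = €10.8.
Market B: pre-tax P* = €23, Q* = 369; post-tax Q = 357; per-unit burden on buyers = €6.
Difference: €10.8 vs €6 → market A is larger by €4.8.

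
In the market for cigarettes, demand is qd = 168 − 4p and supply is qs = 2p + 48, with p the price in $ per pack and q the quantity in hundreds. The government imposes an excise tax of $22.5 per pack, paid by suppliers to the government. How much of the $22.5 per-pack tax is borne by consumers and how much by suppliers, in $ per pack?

Consumers bear $7.5 per pack; suppliers bear $15 per pack.

Before the tax: set 168 − 4p = 2p + 48 → p* = $20, q* = 88.
With the tax collected from suppliers, supply shifts: qs = 2(p − 22.5) + 48.
Solving gives q = 58 with consumers paying $27.5 and suppliers receiving $5 (the $22.5 wedge).
Burden on consumers: $7.5; on suppliers: $15. (They sum to $22.5.)
The less price-elastic side of the market bears the larger share of a per-unit tax.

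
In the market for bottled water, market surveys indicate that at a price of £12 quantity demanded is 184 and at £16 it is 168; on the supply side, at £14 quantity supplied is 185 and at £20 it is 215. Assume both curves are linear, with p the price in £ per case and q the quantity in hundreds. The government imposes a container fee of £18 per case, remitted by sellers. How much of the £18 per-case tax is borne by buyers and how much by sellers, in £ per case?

Demand slope: (168 − 184)/(16 − 12) = -4, so qd = 232 − 4p.
Supply slope: (215 − 185)/(20 − 14) = 5, so qs = 5p + 115.
Before the tax: set 232 − 4p = 5p + 115 → p* = £13, q* = 180.
With the tax collected from sellers, supply shifts: qs = 5(p − 18) + 115.
Solving gives q = 140 with buyers paying £23 and sellers receiving £5 (the £18 wedge).
Burden on buyers: £10; on sellers: £8. (They sum to £18.)

Buyers bear £10 per case; sellers bear £8 per case.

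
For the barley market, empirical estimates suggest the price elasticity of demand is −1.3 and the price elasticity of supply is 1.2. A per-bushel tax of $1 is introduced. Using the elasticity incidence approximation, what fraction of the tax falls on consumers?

Consumers' share ≈ 0.48.

Incidence ratio: consumers' share ≈ εs / (εs + |εd|) = 1.2 / (1.2 + 1.3) = 0.48.
Supply is the less elastic side, so consumers bear the smaller share.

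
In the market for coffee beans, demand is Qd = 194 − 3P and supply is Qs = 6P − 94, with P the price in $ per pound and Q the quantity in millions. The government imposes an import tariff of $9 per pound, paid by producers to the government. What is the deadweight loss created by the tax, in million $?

Before the tax: set 194 − 3P = 6P − 94 → P* = $32, Q* = 98.
With the tax collected from producers, supply shifts: Qs = 6(P − 9) − 94.
New equilibrium: buyers pay $38, producers receive $29, Q = 80. (Wedge: Pb − Ps = 9.)
Quantity falls by |ΔQ| = |98 − 80| = 18.
DWL = ½ · t · |ΔQ| = ½ · 9 · 18 = $81.

Deadweight loss = $81 million.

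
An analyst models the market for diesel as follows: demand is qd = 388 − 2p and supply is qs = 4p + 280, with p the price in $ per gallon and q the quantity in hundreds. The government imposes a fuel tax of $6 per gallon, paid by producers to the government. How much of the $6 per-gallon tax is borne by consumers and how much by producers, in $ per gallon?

Before the tax: set 388 − 2p = 4p + 280 → p* = $18, q* = 352.
With the tax collected from producers, supply shifts: qs = 4(p − 6) + 280.
New equilibrium: consumers pay $22, producers receive $16, q = 344. (Wedge: pb − ps = 6.)
Burden on consumers: $4; on producers: $2. (They sum to $6.)

Consumers bear $4 per gallon; producers bear $2 per gallon.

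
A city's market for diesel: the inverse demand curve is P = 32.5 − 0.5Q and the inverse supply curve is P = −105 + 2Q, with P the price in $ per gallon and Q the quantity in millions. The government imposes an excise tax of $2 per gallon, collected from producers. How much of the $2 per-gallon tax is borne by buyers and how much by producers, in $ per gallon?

Inverting to Q(P) form: Qd = 65 − 2P; Qs = 0.5P + 52.5.
Before the tax: set 65 − 2P = 0.5P + 52.5 → P* = $5, Q* = 55.
With the tax collected from producers, supply shifts: Qs = 0.5(P − 2) + 52.5.
Solving gives Q = 54.2 with buyers paying $5.4 and producers receiving $3.4 (the $2 wedge).
Burden on buyers: $0.4; on producers: $1.6. (They sum to $2.)

Buyers bear $0.4 per gallon; producers bear $1.6 per gallon.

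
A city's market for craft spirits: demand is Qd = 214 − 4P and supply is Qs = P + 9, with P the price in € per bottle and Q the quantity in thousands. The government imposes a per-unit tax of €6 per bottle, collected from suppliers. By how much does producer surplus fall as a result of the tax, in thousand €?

Without the tax, 214 − 4P = P + 9 gives 5P = 205, so P* = €41 and Q* = 50.
With the tax collected from suppliers, supply shifts: Qs = (P − 6) + 9.
Solving gives Q = 45.2 with buyers paying €42.2 and suppliers receiving €36.2 (the €6 wedge).
ΔPS is the trapezoid between Q = 45.2 and Q = 50 of height €4.8: ½ · (50 + 45.2) · 4.8 = €228.48.

Producer surplus falls by €228.48 thousand.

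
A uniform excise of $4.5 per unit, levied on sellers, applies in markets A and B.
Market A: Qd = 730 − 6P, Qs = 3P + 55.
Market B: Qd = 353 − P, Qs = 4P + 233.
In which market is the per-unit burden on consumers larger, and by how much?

Market B, by $2.1.

Market A: pre-tax P* = $75, Q* = 280; post-tax Q = 271; per-unit burden on consumers = $1.5.
Market B: pre-tax P* = $24, Q* = 329; post-tax Q = 325.4; per-unit burden on consumers = $3.6.
Difference: $1.5 vs $3.6 → market B is larger by $2.1.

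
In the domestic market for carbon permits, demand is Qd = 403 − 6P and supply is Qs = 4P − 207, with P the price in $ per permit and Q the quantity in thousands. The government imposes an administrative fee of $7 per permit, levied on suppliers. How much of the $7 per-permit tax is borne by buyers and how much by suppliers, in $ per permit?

Before the tax: set 403 − 6P = 4P − 207 → P* = $61, Q* = 37.
With the tax collected from suppliers, supply shifts: Qs = 4(P − 7) − 207.
New equilibrium: buyers pay $63.8, suppliers receive $56.8, Q = 20.2. (Wedge: Pb − Ps = 7.)
Burden on buyers: $2.8; on suppliers: $4.2. (They sum to $7.)
The less price-elastic side of the market bears the larger share of a per-unit tax.

Buyers bear $2.8 per permit; suppliers bear $4.2 per permit.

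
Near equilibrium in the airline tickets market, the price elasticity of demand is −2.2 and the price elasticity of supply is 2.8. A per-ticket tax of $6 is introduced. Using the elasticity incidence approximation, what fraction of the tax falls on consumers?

Incidence ratio: consumers' share ≈ εs / (εs + |εd|) = 2.8 / (2.8 + 2.2) = 0.56.
Supply is the more elastic side, so consumers bear the larger share.

Consumers' share ≈ 0.56.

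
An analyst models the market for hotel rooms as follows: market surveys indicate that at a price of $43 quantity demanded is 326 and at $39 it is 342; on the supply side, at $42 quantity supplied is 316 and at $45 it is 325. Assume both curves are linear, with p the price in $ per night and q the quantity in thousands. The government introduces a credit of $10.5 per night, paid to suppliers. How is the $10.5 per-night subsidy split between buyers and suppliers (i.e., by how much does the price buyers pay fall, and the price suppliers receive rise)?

Buyers gain $4.5 per night; suppliers gain $6 per night.

Demand slope: (342 − 326)/(39 − 43) = -4, so qd = 498 − 4p.
Supply slope: (325 − 316)/(45 − 42) = 3, so qs = 3p + 190.
Without the subsidy, 498 − 4p = 3p + 190 gives 7p = 308, so p* = $44 and q* = 322.
With a per-unit subsidy paid to suppliers, each receives p + 10.5 per unit sold, so supply becomes qs = 3(p + 10.5) + 190.
Solving gives q = 340 with buyers paying $39.5 and suppliers receiving $50 (the $10.5 wedge).
Gain to buyers: $4.5; to suppliers: $6. (They sum to $10.5.)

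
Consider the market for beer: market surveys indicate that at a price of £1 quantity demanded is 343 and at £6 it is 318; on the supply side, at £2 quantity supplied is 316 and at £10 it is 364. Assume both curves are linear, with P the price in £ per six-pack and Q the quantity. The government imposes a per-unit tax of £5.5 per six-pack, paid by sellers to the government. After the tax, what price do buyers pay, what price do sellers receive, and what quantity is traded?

Demand slope: (318 − 343)/(6 − 1) = -5, so Qd = 348 − 5P.
Supply slope: (364 − 316)/(10 − 2) = 6, so Qs = 6P + 304.
Before the tax: set 348 − 5P = 6P + 304 → P* = £4, Q* = 328.
With the tax collected from sellers, supply shifts: Qs = 6(P − 5.5) + 304.
Solving gives Q = 313 with buyers paying £7 and sellers receiving £1.5 (the £5.5 wedge).
The less price-elastic side of the market bears the larger share of a per-unit tax.

Buyers pay £7; sellers receive £1.5; quantity = 313.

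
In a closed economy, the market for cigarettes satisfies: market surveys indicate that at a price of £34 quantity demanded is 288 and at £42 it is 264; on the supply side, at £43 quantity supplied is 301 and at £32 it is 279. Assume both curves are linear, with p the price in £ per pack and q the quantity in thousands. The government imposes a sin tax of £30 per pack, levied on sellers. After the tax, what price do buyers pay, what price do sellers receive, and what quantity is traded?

Demand slope: (264 − 288)/(42 − 34) = -3, so qd = 390 − 3p.
Supply slope: (279 − 301)/(32 − 43) = 2, so qs = 2p + 215.
Without the tax, 390 − 3p = 2p + 215 gives 5p = 175, so p* = £35 and q* = 285.
With the tax collected from sellers, supply shifts: qs = 2(p − 30) + 215.
New equilibrium: buyers pay £47, sellers receive £17, q = 249. (Wedge: pb − ps = 30.)
The less price-elastic side of the market bears the larger share of a per-unit tax.

Buyers pay £47; sellers receive £17; quantity = 249.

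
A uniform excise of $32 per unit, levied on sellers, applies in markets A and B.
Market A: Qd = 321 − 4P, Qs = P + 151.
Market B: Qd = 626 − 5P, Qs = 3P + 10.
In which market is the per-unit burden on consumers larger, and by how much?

Market A: pre-tax P* = $34, Q* = 185; post-tax Q = 159.4; per-unit burden on consumers = $6.4.
Market B: pre-tax P* = $77, Q* = 241; post-tax Q = 181; per-unit burden on consumers = $12.
Difference: $6.4 vs $12 → market B is larger by $5.6.

Market B, by $5.6.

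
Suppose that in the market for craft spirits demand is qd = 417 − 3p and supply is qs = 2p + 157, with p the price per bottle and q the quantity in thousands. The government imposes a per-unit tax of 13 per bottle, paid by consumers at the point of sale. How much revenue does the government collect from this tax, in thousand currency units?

Without the tax, 417 − 3p = 2p + 157 gives 5p = 260, so p* = 52 and q* = 261.
With the tax collected from consumers, demand (in seller-price terms) shifts: qd = 417 − 3(p + 13).
Solving gives q = 245.4 with consumers paying 57.2 and suppliers receiving 44.2 (the 13 wedge).
Revenue = t · Q = 13 · 245.4 = 3190.2.

Tax revenue = 3190.2 thousand.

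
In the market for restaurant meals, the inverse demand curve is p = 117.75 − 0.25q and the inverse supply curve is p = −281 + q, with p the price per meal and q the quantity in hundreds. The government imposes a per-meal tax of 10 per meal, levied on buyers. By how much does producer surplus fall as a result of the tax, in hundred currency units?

Producer surplus falls by 2520 hundred.

Rewrite in direct form: qd = 471 − 4p and qs = p + 281.
Without the tax, 471 − 4p = p + 281 gives 5p = 190, so p* = 38 and q* = 319.
With the tax collected from buyers, demand (in seller-price terms) shifts: qd = 471 − 4(p + 10).
Solving gives q = 311 with buyers paying 40 and producers receiving 30 (the 10 wedge).
ΔPS is the trapezoid between Q = 311 and Q = 319 of height 8: ½ · (319 + 311) · 8 = 2520.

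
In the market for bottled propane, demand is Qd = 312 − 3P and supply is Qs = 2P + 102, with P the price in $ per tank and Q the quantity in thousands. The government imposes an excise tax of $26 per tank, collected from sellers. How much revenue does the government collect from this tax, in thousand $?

Tax revenue = $4024.8 thousand.

Without the tax, 312 − 3P = 2P + 102 gives 5P = 210, so P* = $42 and Q* = 186.
With the tax collected from sellers, supply shifts: Qs = 2(P − 26) + 102.
Solving gives Q = 154.8 with consumers paying $52.4 and sellers receiving $26.4 (the $26 wedge).
Revenue = t · Q = 26 · 154.8 = $4024.8.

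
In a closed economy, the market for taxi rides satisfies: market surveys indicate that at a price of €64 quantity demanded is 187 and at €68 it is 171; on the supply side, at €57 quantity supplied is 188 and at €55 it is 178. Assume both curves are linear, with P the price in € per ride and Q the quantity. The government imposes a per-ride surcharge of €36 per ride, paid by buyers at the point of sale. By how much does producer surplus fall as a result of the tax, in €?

Producer surplus falls by €2608.

Demand slope: (171 − 187)/(68 − 64) = -4, so Qd = 443 − 4P.
Supply slope: (178 − 188)/(55 − 57) = 5, so Qs = 5P − 97.
Without the tax, 443 − 4P = 5P − 97 gives 9P = 540, so P* = €60 and Q* = 203.
With the tax collected from buyers, demand (in seller-price terms) shifts: Qd = 443 − 4(P + 36).
New equilibrium: buyers pay €80, producers receive €44, Q = 123. (Wedge: Pb − Ps = 36.)
ΔPS is the trapezoid between Q = 123 and Q = 203 of height €16: ½ · (203 + 123) · 16 = €2608.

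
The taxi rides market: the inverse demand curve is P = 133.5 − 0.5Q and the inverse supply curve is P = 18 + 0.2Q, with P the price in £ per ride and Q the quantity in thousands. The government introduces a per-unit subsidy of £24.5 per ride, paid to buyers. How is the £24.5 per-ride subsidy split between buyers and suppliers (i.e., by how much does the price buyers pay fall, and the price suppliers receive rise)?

Rewrite in direct form: Qd = 267 − 2P and Qs = 5P − 90.
Without the subsidy, 267 − 2P = 5P − 90 gives 7P = 357, so P* = £51 and Q* = 165.
With a per-unit subsidy paid to buyers, each effectively pays P − 24.5, so demand becomes Qd = 267 − 2(P − 24.5).
Solving gives Q = 200 with buyers paying £33.5 and suppliers receiving £58 (the £24.5 wedge).
Gain to buyers: £17.5; to suppliers: £7. (They sum to £24.5.)

Buyers gain £17.5 per ride; suppliers gain £7 per ride.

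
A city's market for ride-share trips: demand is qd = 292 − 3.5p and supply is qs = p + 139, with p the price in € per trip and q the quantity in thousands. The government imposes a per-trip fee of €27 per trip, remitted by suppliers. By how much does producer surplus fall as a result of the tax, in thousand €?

Producer surplus falls by €3412.5 thousand.

Without the tax, 292 − 3.5p = p + 139 gives 4.5p = 153, so p* = €34 and q* = 173.
With the tax collected from suppliers, supply shifts: qs = (p − 27) + 139.
New equilibrium: buyers pay €40, suppliers receive €13, q = 152. (Wedge: pb − ps = 27.)
ΔPS is the trapezoid between Q = 152 and Q = 173 of height €21: ½ · (173 + 152) · 21 = €3412.5.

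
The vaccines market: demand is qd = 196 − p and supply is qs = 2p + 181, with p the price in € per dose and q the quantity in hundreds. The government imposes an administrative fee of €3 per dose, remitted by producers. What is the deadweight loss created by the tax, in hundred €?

Deadweight loss = €3 hundred.

Before the tax: set 196 − p = 2p + 181 → p* = €5, q* = 191.
With the tax collected from producers, supply shifts: qs = 2(p − 3) + 181.
Solving gives q = 189 with buyers paying €7 and producers receiving €4 (the €3 wedge).
Quantity falls by |ΔQ| = |191 − 189| = 2.
DWL = ½ · t · |ΔQ| = ½ · 3 · 2 = €3.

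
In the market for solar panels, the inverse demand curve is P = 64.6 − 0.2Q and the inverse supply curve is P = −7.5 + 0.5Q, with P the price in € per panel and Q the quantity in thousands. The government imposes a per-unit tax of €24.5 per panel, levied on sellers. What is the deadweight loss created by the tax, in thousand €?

Deadweight loss = €428.75 thousand.

Rewrite in direct form: Qd = 323 − 5P and Qs = 2P + 15.
Before the tax: set 323 − 5P = 2P + 15 → P* = €44, Q* = 103.
With the tax collected from sellers, supply shifts: Qs = 2(P − 24.5) + 15.
Solving gives Q = 68 with consumers paying €51 and sellers receiving €26.5 (the €24.5 wedge).
Quantity falls by |ΔQ| = |103 − 68| = 35.
DWL = ½ · t · |ΔQ| = ½ · 24.5 · 35 = €428.75.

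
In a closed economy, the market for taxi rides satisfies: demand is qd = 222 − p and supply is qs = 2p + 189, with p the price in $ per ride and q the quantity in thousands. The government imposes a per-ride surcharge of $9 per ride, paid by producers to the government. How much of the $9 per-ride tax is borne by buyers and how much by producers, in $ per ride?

Buyers bear $6 per ride; producers bear $3 per ride.

Without the tax, 222 − p = 2p + 189 gives 3p = 33, so p* = $11 and q* = 211.
With the tax collected from producers, supply shifts: qs = 2(p − 9) + 189.
Solving gives q = 205 with buyers paying $17 and producers receiving $8 (the $9 wedge).
Burden on buyers: $6; on producers: $3. (They sum to $9.)
The less price-elastic side of the market bears the larger share of a per-unit tax.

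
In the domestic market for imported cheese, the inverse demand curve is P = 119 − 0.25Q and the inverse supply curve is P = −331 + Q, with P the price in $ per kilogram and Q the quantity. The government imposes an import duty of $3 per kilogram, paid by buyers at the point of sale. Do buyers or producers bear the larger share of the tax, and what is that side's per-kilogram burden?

Inverting to Q(P) form: Qd = 476 − 4P; Qs = P + 331.
Without the tax, 476 − 4P = P + 331 gives 5P = 145, so P* = $29 and Q* = 360.
With the tax collected from buyers, demand (in seller-price terms) shifts: Qd = 476 − 4(P + 3).
New equilibrium: buyers pay $29.6, producers receive $26.6, Q = 357.6. (Wedge: Pb − Ps = 3.)
Per-kilogram burden: buyers $0.6, producers $2.4.
Producers take the larger share because supply is less price-elastic here (demand slope 4 vs supply slope 1).
The less price-elastic side of the market bears the larger share of a per-unit tax.

Producers bear the larger share: $2.4 per kilogram.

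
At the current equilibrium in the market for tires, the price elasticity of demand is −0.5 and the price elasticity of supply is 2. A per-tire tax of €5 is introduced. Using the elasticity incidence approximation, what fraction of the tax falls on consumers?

Incidence ratio: consumers' share ≈ εs / (εs + |εd|) = 2 / (2 + 0.5) = 0.8.
Supply is the more elastic side, so consumers bear the larger share.

Consumers' share ≈ 0.8.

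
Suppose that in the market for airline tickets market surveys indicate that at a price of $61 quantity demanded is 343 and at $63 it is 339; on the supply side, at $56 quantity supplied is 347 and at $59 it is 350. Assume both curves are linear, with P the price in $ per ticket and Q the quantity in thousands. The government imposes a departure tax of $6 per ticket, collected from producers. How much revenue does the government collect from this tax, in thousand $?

Demand slope: (339 − 343)/(63 − 61) = -2, so Qd = 465 − 2P.
Supply slope: (350 − 347)/(59 − 56) = 1, so Qs = P + 291.
Before the tax: set 465 − 2P = P + 291 → P* = $58, Q* = 349.
With the tax collected from producers, supply shifts: Qs = (P − 6) + 291.
Solving gives Q = 345 with consumers paying $60 and producers receiving $54 (the $6 wedge).
Revenue = t · Q = 6 · 345 = $2070.

Tax revenue = $2070 thousand.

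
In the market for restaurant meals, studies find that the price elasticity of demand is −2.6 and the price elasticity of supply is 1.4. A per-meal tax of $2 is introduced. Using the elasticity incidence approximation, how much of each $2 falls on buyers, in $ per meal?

Incidence ratio: buyers' share ≈ εs / (εs + |εd|) = 1.4 / (1.4 + 2.6) = 0.35.
So buyers bear ≈ 0.35 × $2 = $0.7; suppliers bear $1.3.

Buyers bear ≈ $0.7 per meal.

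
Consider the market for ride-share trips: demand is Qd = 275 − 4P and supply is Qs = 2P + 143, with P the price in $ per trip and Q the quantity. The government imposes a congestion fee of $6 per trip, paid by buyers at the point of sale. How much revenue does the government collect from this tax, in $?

Before the tax: set 275 − 4P = 2P + 143 → P* = $22, Q* = 187.
With the tax collected from buyers, demand (in seller-price terms) shifts: Qd = 275 − 4(P + 6).
Solving gives Q = 179 with buyers paying $24 and producers receiving $18 (the $6 wedge).
Revenue = t · Q = 6 · 179 = $1074.

Tax revenue = $1074.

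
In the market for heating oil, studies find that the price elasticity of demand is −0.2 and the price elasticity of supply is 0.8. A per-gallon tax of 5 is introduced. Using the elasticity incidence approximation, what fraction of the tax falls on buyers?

Incidence ratio: buyers' share ≈ εs / (εs + |εd|) = 0.8 / (0.8 + 0.2) = 0.8.
Supply is the more elastic side, so buyers bear the larger share.

Buyers' share ≈ 0.8.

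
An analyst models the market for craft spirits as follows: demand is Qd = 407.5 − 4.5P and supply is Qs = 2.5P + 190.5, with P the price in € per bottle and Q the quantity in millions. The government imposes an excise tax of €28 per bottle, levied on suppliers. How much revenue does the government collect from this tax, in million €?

Without the tax, 407.5 − 4.5P = 2.5P + 190.5 gives 7P = 217, so P* = €31 and Q* = 268.
With the tax collected from suppliers, supply shifts: Qs = 2.5(P − 28) + 190.5.
Solving gives Q = 223 with buyers paying €41 and suppliers receiving €13 (the €28 wedge).
Revenue = t · Q = 28 · 223 = €6244.

Tax revenue = €6244 million.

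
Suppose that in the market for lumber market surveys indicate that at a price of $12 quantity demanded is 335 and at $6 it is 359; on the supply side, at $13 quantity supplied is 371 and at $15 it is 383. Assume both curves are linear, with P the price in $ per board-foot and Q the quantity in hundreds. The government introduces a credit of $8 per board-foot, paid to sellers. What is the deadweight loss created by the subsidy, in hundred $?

Deadweight loss = $76.8 hundred.

Demand slope: (359 − 335)/(6 − 12) = -4, so Qd = 383 − 4P.
Supply slope: (383 − 371)/(15 − 13) = 6, so Qs = 6P + 293.
Before the subsidy: set 383 − 4P = 6P + 293 → P* = $9, Q* = 347.
With a per-unit subsidy paid to sellers, each receives P + 8 per unit sold, so supply becomes Qs = 6(P + 8) + 293.
New equilibrium: buyers pay $4.2, sellers receive $12.2, Q = 366.2. (Wedge: Pb − Ps = −8.)
Quantity rises by |ΔQ| = |347 − 366.2| = 19.2.
DWL = ½ · t · |ΔQ| = ½ · 8 · 19.2 = $76.8.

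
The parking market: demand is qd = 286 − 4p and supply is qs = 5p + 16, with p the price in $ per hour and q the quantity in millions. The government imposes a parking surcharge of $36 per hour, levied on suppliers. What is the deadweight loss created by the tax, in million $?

Without the tax, 286 − 4p = 5p + 16 gives 9p = 270, so p* = $30 and q* = 166.
With the tax collected from suppliers, supply shifts: qs = 5(p − 36) + 16.
New equilibrium: buyers pay $50, suppliers receive $14, q = 86. (Wedge: pb − ps = 36.)
Quantity falls by |ΔQ| = |166 − 86| = 80.
DWL = ½ · t · |ΔQ| = ½ · 36 · 80 = $1440.

Deadweight loss = $1440 million.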